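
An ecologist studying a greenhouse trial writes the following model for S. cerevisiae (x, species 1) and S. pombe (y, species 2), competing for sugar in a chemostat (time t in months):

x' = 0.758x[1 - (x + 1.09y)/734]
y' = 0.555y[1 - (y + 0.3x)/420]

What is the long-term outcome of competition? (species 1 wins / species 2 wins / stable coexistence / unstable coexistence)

Compare the nullcline intercepts: K1/α12 = 734/1.09 = 673 > K2 = 420; K2/α21 = 420/0.3 = 1400 > K1 = 734.
Since both inequalities hold, each species can invade when rare, so the interior equilibrium is stable.

stable coexistence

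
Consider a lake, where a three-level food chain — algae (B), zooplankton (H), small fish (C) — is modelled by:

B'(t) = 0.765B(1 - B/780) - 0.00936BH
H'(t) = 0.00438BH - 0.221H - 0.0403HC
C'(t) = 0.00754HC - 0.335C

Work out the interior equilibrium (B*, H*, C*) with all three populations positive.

B* ≈ 356, H* ≈ 44.4, C* ≈ 33.2

From dC/dt = 0: 0.00754H* = 0.335, so H* = 44.4.
From dB/dt = 0: 0.765(1 - B*/780) = 0.00936·44.4, giving B* = 780·(1 - 0.544) = 356.
From dH/dt = 0: 0.00438·356 - 0.221 = 0.0403C*, so C* = 1.34/0.0403 = 33.2.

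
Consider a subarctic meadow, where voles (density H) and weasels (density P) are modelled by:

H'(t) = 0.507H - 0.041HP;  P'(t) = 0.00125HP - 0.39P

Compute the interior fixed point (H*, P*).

Set dP/dt = 0 with P > 0: 0.00125H - 0.39 = 0, so H* = 0.39/0.00125 = 312.
Set dH/dt = 0 with H > 0: 0.507 - 0.041P = 0, so P* = 0.507/0.041 = 12.4.

H* ≈ 312, P* ≈ 12.4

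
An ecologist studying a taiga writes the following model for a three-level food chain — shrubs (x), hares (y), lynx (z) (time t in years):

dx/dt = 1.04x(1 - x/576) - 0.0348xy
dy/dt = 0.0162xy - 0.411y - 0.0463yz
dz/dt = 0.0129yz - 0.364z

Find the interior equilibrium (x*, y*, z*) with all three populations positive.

From dz/dt = 0: 0.0129y* = 0.364, so y* = 28.2.
From dx/dt = 0: 1.04(1 - x*/576) = 0.0348·28.2, giving x* = 576·(1 - 0.944) = 32.1.
From dy/dt = 0: 0.0162·32.1 - 0.411 = 0.0463z*, so z* = 0.11/0.0463 = 2.37.

x* ≈ 32.1, y* ≈ 28.2, z* ≈ 2.37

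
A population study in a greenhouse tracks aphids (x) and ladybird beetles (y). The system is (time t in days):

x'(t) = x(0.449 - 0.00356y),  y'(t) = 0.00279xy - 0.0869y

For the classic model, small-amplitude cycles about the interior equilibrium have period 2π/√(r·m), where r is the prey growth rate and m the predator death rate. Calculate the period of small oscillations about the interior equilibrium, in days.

T ≈ 31.8 days

Here r = 0.449 and m = 0.0869, so r·m = 0.039.
ω = √0.039 = 0.198 per day, hence T = 2π/ω ≈ 31.8 days.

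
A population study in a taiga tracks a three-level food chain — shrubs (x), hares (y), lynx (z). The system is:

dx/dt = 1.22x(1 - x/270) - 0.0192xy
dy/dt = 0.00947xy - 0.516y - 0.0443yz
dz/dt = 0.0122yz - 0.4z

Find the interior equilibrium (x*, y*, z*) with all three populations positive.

From dz/dt = 0: 0.0122y* = 0.4, so y* = 32.8.
From dx/dt = 0: 1.22(1 - x*/270) = 0.0192·32.8, giving x* = 270·(1 - 0.516) = 131.
From dy/dt = 0: 0.00947·131 - 0.516 = 0.0443z*, so z* = 0.722/0.0443 = 16.3.

x* ≈ 131, y* ≈ 32.8, z* ≈ 16.3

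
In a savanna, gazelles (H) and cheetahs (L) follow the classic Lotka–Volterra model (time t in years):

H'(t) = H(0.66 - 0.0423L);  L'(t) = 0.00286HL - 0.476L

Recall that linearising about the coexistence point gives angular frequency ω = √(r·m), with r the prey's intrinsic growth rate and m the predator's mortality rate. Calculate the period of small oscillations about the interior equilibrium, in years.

Here r = 0.66 and m = 0.476, so r·m = 0.314.
ω = √0.314 = 0.56 per year, hence T = 2π/ω ≈ 11.2 years.

T ≈ 11.2 years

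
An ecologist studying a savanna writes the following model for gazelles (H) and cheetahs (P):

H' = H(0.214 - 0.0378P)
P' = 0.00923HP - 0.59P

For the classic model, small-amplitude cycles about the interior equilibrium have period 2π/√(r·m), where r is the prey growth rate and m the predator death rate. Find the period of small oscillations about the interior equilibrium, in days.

Here r = 0.214 and m = 0.59, so r·m = 0.126.
ω = √0.126 = 0.355 per day, hence T = 2π/ω ≈ 17.7 days.

T ≈ 17.7 days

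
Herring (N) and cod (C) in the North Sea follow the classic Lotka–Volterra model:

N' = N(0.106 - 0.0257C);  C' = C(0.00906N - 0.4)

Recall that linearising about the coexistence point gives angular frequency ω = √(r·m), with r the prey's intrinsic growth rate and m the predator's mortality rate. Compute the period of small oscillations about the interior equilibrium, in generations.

T ≈ 30.5 generations

Here r = 0.106 and m = 0.4, so r·m = 0.0424.
ω = √0.0424 = 0.206 per generation, hence T = 2π/ω ≈ 30.5 generations.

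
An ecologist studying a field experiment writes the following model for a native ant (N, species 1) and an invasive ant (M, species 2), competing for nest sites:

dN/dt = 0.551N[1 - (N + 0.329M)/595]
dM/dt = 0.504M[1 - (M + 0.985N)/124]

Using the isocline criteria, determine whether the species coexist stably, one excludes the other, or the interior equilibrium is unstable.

Compare the nullcline intercepts: K1/α12 = 595/0.329 = 1810 > K2 = 124; K2/α21 = 124/0.985 = 126 < K1 = 595.
Since the inequalities point opposite ways, species 1 can invade but species 2 cannot.

species 1 excludes species 2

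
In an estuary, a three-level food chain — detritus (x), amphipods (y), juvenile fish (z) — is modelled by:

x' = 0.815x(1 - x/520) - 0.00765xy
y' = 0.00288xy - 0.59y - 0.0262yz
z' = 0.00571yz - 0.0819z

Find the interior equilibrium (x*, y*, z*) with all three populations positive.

From dz/dt = 0: 0.00571y* = 0.0819, so y* = 14.3.
From dx/dt = 0: 0.815(1 - x*/520) = 0.00765·14.3, giving x* = 520·(1 - 0.135) = 450.
From dy/dt = 0: 0.00288·450 - 0.59 = 0.0262z*, so z* = 0.706/0.0262 = 26.9.

x* ≈ 450, y* ≈ 14.3, z* ≈ 26.9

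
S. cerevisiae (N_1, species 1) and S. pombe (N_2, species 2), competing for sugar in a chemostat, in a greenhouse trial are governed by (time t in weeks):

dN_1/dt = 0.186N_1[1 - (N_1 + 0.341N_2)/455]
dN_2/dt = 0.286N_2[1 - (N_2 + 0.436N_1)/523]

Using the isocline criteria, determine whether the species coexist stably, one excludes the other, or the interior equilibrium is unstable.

stable coexistence

Compare the nullcline intercepts: K1/α12 = 455/0.341 = 1330 > K2 = 523; K2/α21 = 523/0.436 = 1200 > K1 = 455.
Since both inequalities hold, each species can invade when rare, so the interior equilibrium is stable.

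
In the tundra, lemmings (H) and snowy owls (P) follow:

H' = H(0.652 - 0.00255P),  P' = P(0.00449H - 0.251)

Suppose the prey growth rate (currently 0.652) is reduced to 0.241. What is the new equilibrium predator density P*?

P* ≈ 94.5

At the interior fixed point, setting dH/dt = 0 with H > 0 fixes P* = (prey growth rate)/(HP coefficient) — independent of the other coefficients.
With the change, P* = 0.241/0.00255 = 94.5; it falls from 256.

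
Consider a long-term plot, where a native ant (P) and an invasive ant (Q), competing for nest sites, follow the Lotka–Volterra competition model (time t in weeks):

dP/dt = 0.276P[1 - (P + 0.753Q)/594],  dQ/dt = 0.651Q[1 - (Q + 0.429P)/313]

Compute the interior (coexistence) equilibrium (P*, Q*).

P* ≈ 529, Q* ≈ 85.9

Setting both brackets to zero gives the nullclines P + 0.753Q = 594 and 0.429P + Q = 313.
Substituting Q = 313 - 0.429P into the first: P(1 - 0.753·0.429) = 594 - 0.753·313.
So P* = 358/0.677 = 529, and then Q* = 313 - 0.429·529 = 85.9.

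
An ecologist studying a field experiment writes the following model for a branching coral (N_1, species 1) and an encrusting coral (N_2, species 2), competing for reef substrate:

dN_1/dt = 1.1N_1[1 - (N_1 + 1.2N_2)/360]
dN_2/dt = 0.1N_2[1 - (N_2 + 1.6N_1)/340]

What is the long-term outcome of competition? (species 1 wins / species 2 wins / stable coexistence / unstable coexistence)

unstable coexistence (outcome depends on initial conditions)

Compare the nullcline intercepts: K1/α12 = 360/1.2 = 300 < K2 = 340; K2/α21 = 340/1.6 = 212 < K1 = 360.
Since both are reversed, neither can invade when rare; the interior point is a saddle.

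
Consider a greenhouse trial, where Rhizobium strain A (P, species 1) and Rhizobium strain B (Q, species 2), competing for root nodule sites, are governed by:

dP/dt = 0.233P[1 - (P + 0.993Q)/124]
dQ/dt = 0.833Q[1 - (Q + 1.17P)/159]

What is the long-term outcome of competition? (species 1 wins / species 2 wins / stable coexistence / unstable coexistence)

Compare the nullcline intercepts: K1/α12 = 124/0.993 = 125 < K2 = 159; K2/α21 = 159/1.17 = 136 > K1 = 124.
Since the inequalities point opposite ways, species 2 can invade but species 1 cannot.

species 2 excludes species 1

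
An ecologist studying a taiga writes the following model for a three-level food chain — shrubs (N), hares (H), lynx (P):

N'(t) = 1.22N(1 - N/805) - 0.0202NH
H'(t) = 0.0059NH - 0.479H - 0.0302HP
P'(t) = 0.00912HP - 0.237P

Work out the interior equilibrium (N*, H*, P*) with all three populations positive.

N* ≈ 459, H* ≈ 26, P* ≈ 73.7

From dP/dt = 0: 0.00912H* = 0.237, so H* = 26.
From dN/dt = 0: 1.22(1 - N*/805) = 0.0202·26, giving N* = 805·(1 - 0.43) = 459.
From dH/dt = 0: 0.0059·459 - 0.479 = 0.0302P*, so P* = 2.23/0.0302 = 73.7.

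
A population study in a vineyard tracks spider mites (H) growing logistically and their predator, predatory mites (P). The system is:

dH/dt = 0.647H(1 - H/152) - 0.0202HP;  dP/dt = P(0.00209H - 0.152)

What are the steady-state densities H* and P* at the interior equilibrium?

H* ≈ 72.7, P* ≈ 16.7

From dP/dt = 0 with P > 0: 0.00209H* = 0.152, so H* = 72.7.
Substitute into dH/dt = 0: 0.647(1 - 72.7/152) = 0.0202P*.
The bracket is 0.522, giving P* = 0.337/0.0202 = 16.7.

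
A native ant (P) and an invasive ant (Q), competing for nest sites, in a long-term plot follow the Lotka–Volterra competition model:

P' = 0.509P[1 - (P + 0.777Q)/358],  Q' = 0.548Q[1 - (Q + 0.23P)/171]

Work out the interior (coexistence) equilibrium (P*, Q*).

P* ≈ 274, Q* ≈ 108

Setting both brackets to zero gives the nullclines P + 0.777Q = 358 and 0.23P + Q = 171.
Substituting Q = 171 - 0.23P into the first: P(1 - 0.777·0.23) = 358 - 0.777·171.
So P* = 225/0.821 = 274, and then Q* = 171 - 0.23·274 = 108.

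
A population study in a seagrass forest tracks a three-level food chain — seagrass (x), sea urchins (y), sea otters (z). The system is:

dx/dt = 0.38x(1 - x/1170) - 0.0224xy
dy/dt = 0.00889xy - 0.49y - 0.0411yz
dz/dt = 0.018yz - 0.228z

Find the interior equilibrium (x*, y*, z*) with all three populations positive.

x* ≈ 296, y* ≈ 12.7, z* ≈ 52.2

From dz/dt = 0: 0.018y* = 0.228, so y* = 12.7.
From dx/dt = 0: 0.38(1 - x*/1170) = 0.0224·12.7, giving x* = 1170·(1 - 0.747) = 296.
From dy/dt = 0: 0.00889·296 - 0.49 = 0.0411z*, so z* = 2.14/0.0411 = 52.2.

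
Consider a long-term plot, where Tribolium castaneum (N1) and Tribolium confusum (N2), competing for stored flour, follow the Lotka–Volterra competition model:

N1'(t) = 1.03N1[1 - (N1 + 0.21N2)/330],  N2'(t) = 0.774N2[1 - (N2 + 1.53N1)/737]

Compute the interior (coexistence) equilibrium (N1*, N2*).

Setting both brackets to zero gives the nullclines N1 + 0.21N2 = 330 and 1.53N1 + N2 = 737.
Substituting N2 = 737 - 1.53N1 into the first: N1(1 - 0.21·1.53) = 330 - 0.21·737.
So N1* = 175/0.679 = 258, and then N2* = 737 - 1.53·258 = 342.

N1* ≈ 258, N2* ≈ 342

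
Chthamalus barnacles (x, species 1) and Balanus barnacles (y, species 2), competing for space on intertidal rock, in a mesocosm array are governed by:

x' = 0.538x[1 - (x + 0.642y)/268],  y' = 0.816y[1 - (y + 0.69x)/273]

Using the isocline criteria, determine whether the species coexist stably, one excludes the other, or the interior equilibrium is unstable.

Compare the nullcline intercepts: K1/α12 = 268/0.642 = 417 > K2 = 273; K2/α21 = 273/0.69 = 396 > K1 = 268.
Since both inequalities hold, each species can invade when rare, so the interior equilibrium is stable.

stable coexistence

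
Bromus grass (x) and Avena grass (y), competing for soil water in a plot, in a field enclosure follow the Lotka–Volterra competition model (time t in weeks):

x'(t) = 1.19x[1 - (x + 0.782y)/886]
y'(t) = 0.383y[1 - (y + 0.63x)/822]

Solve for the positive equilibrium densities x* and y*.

x* ≈ 479, y* ≈ 520

Setting both brackets to zero gives the nullclines x + 0.782y = 886 and 0.63x + y = 822.
Substituting y = 822 - 0.63x into the first: x(1 - 0.782·0.63) = 886 - 0.782·822.
So x* = 243/0.507 = 479, and then y* = 822 - 0.63·479 = 520.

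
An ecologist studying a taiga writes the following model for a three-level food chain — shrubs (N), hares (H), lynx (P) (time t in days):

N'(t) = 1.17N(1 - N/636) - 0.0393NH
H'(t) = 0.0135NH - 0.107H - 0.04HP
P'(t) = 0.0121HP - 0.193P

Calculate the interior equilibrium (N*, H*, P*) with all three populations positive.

N* ≈ 295, H* ≈ 16, P* ≈ 97

From dP/dt = 0: 0.0121H* = 0.193, so H* = 16.
From dN/dt = 0: 1.17(1 - N*/636) = 0.0393·16, giving N* = 636·(1 - 0.536) = 295.
From dH/dt = 0: 0.0135·295 - 0.107 = 0.04P*, so P* = 3.88/0.04 = 97.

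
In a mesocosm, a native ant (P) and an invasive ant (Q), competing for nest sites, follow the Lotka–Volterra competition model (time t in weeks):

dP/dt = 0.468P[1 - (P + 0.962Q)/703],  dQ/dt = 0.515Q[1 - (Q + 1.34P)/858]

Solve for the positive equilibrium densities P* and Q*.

Setting both brackets to zero gives the nullclines P + 0.962Q = 703 and 1.34P + Q = 858.
Substituting Q = 858 - 1.34P into the first: P(1 - 0.962·1.34) = 703 - 0.962·858.
So P* = -122/-0.289 = 423, and then Q* = 858 - 1.34·423 = 291.

P* ≈ 423, Q* ≈ 291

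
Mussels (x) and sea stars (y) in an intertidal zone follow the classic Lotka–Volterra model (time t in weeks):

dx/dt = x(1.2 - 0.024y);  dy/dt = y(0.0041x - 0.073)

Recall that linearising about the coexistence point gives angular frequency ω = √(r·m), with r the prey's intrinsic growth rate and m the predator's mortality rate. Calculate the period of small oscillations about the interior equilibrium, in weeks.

Here r = 1.2 and m = 0.073, so r·m = 0.0876.
ω = √0.0876 = 0.296 per week, hence T = 2π/ω ≈ 21.2 weeks.

T ≈ 21.2 weeks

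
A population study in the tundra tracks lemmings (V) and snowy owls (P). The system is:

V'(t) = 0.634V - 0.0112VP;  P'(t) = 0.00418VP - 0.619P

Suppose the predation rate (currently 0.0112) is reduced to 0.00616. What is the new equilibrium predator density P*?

P* ≈ 103

At the interior fixed point, setting dV/dt = 0 with V > 0 fixes P* = (prey growth rate)/(VP coefficient) — independent of the other coefficients.
With the change, P* = 0.634/0.00616 = 103; it rises from 56.6.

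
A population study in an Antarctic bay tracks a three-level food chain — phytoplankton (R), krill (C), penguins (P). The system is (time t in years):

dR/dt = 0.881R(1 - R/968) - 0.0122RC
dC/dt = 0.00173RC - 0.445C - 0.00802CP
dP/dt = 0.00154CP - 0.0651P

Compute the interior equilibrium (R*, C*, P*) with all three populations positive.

R* ≈ 401, C* ≈ 42.3, P* ≈ 31.1

From dP/dt = 0: 0.00154C* = 0.0651, so C* = 42.3.
From dR/dt = 0: 0.881(1 - R*/968) = 0.0122·42.3, giving R* = 968·(1 - 0.585) = 401.
From dC/dt = 0: 0.00173·401 - 0.445 = 0.00802P*, so P* = 0.249/0.00802 = 31.1.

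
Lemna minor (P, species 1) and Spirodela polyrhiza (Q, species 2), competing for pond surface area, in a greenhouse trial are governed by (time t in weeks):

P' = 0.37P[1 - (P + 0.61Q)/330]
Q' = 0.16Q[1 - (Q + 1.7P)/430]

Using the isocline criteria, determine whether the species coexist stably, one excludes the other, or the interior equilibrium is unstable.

species 1 excludes species 2

Compare the nullcline intercepts: K1/α12 = 330/0.61 = 541 > K2 = 430; K2/α21 = 430/1.7 = 253 < K1 = 330.
Since the inequalities point opposite ways, species 1 can invade but species 2 cannot.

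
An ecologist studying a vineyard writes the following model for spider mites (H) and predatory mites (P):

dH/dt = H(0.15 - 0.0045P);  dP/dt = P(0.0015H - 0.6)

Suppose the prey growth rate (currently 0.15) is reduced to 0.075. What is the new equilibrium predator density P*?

P* ≈ 16.7

At the interior fixed point, setting dH/dt = 0 with H > 0 fixes P* = (prey growth rate)/(HP coefficient) — independent of the other coefficients.
With the change, P* = 0.075/0.0045 = 16.7; it falls from 33.3.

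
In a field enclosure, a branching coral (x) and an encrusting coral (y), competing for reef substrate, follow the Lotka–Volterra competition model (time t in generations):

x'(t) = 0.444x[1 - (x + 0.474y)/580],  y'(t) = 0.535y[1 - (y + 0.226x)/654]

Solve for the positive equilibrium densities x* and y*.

Setting both brackets to zero gives the nullclines x + 0.474y = 580 and 0.226x + y = 654.
Substituting y = 654 - 0.226x into the first: x(1 - 0.474·0.226) = 580 - 0.474·654.
So x* = 270/0.893 = 302, and then y* = 654 - 0.226·302 = 586.

x* ≈ 302, y* ≈ 586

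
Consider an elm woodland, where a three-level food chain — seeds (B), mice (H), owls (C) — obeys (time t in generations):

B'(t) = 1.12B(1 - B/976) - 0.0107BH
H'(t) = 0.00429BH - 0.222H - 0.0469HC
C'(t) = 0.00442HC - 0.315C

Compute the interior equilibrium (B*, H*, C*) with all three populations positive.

B* ≈ 311, H* ≈ 71.3, C* ≈ 23.8

From dC/dt = 0: 0.00442H* = 0.315, so H* = 71.3.
From dB/dt = 0: 1.12(1 - B*/976) = 0.0107·71.3, giving B* = 976·(1 - 0.681) = 311.
From dH/dt = 0: 0.00429·311 - 0.222 = 0.0469C*, so C* = 1.11/0.0469 = 23.8.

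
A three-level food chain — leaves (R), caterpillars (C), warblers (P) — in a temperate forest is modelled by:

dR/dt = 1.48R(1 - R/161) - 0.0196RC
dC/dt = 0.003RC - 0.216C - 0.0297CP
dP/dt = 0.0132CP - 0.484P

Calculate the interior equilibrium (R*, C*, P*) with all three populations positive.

R* ≈ 82.8, C* ≈ 36.7, P* ≈ 1.09

From dP/dt = 0: 0.0132C* = 0.484, so C* = 36.7.
From dR/dt = 0: 1.48(1 - R*/161) = 0.0196·36.7, giving R* = 161·(1 - 0.486) = 82.8.
From dC/dt = 0: 0.003·82.8 - 0.216 = 0.0297P*, so P* = 0.0325/0.0297 = 1.09.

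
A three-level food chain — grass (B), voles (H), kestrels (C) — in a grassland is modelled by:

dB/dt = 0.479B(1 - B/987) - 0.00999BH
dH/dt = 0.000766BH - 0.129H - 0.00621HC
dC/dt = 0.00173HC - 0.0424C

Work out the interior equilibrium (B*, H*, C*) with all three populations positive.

B* ≈ 482, H* ≈ 24.5, C* ≈ 38.7

From dC/dt = 0: 0.00173H* = 0.0424, so H* = 24.5.
From dB/dt = 0: 0.479(1 - B*/987) = 0.00999·24.5, giving B* = 987·(1 - 0.511) = 482.
From dH/dt = 0: 0.000766·482 - 0.129 = 0.00621C*, so C* = 0.241/0.00621 = 38.7.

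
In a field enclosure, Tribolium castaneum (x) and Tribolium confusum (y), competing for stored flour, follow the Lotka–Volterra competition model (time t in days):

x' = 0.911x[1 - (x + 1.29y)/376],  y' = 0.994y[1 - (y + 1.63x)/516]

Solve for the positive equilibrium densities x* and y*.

x* ≈ 263, y* ≈ 87.9

Setting both brackets to zero gives the nullclines x + 1.29y = 376 and 1.63x + y = 516.
Substituting y = 516 - 1.63x into the first: x(1 - 1.29·1.63) = 376 - 1.29·516.
So x* = -290/-1.1 = 263, and then y* = 516 - 1.63·263 = 87.9.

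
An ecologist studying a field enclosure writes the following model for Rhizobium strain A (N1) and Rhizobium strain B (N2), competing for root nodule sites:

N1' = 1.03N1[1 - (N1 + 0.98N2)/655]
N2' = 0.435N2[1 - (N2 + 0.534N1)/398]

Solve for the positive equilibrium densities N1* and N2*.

N1* ≈ 556, N2* ≈ 101

Setting both brackets to zero gives the nullclines N1 + 0.98N2 = 655 and 0.534N1 + N2 = 398.
Substituting N2 = 398 - 0.534N1 into the first: N1(1 - 0.98·0.534) = 655 - 0.98·398.
So N1* = 265/0.477 = 556, and then N2* = 398 - 0.534·556 = 101.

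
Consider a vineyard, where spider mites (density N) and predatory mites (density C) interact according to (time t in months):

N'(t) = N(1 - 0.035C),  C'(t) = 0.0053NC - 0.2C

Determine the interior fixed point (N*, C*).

N* ≈ 37.7, C* ≈ 28.6

Set dC/dt = 0 with C > 0: 0.0053N - 0.2 = 0, so N* = 0.2/0.0053 = 37.7.
Set dN/dt = 0 with N > 0: 1 - 0.035C = 0, so C* = 1/0.035 = 28.6.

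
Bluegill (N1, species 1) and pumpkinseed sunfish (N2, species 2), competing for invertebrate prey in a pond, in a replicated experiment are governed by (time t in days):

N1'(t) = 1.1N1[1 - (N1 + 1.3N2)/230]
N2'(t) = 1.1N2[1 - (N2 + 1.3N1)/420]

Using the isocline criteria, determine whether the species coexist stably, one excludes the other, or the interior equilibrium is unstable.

species 2 excludes species 1

Compare the nullcline intercepts: K1/α12 = 230/1.3 = 177 < K2 = 420; K2/α21 = 420/1.3 = 323 > K1 = 230.
Since the inequalities point opposite ways, species 2 can invade but species 1 cannot.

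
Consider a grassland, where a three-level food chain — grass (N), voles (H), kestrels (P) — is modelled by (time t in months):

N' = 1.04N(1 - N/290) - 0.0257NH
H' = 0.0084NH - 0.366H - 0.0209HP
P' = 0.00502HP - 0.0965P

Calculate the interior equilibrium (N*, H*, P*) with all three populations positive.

N* ≈ 152, H* ≈ 19.2, P* ≈ 43.7

From dP/dt = 0: 0.00502H* = 0.0965, so H* = 19.2.
From dN/dt = 0: 1.04(1 - N*/290) = 0.0257·19.2, giving N* = 290·(1 - 0.475) = 152.
From dH/dt = 0: 0.0084·152 - 0.366 = 0.0209P*, so P* = 0.913/0.0209 = 43.7.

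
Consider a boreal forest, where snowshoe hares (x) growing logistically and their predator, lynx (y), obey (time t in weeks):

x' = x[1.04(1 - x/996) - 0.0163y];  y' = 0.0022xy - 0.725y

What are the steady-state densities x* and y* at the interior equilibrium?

x* ≈ 330, y* ≈ 42.7

From dy/dt = 0 with y > 0: 0.0022x* = 0.725, so x* = 330.
Substitute into dx/dt = 0: 1.04(1 - 330/996) = 0.0163y*.
The bracket is 0.669, giving y* = 0.696/0.0163 = 42.7.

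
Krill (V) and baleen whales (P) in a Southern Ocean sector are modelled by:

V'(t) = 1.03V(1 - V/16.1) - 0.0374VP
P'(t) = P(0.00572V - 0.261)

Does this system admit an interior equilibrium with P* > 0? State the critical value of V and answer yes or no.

Threshold V = 45.6; K < 45.6, so no, the predator goes extinct.

The predator equation gives dP/dt > 0 only when V > 0.261/0.00572 = 45.6.
Without the predator, V → K = 16.1. Since 16.1 < 45.6, the predator cannot invade.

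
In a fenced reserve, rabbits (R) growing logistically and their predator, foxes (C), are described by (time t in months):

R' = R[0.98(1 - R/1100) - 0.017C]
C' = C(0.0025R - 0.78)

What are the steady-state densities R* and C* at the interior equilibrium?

R* ≈ 312, C* ≈ 41.3

From dC/dt = 0 with C > 0: 0.0025R* = 0.78, so R* = 312.
Substitute into dR/dt = 0: 0.98(1 - 312/1100) = 0.017C*.
The bracket is 0.716, giving C* = 0.702/0.017 = 41.3.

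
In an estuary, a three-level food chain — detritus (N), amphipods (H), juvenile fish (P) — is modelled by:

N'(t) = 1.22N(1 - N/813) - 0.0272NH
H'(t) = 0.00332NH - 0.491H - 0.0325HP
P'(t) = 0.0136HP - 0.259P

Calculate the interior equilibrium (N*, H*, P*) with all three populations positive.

N* ≈ 468, H* ≈ 19, P* ≈ 32.7

From dP/dt = 0: 0.0136H* = 0.259, so H* = 19.
From dN/dt = 0: 1.22(1 - N*/813) = 0.0272·19, giving N* = 813·(1 - 0.425) = 468.
From dH/dt = 0: 0.00332·468 - 0.491 = 0.0325P*, so P* = 1.06/0.0325 = 32.7.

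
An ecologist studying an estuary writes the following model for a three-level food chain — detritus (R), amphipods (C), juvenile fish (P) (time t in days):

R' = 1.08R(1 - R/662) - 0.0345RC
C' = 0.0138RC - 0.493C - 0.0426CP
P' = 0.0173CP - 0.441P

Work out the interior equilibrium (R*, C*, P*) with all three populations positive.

R* ≈ 123, C* ≈ 25.5, P* ≈ 28.2

From dP/dt = 0: 0.0173C* = 0.441, so C* = 25.5.
From dR/dt = 0: 1.08(1 - R*/662) = 0.0345·25.5, giving R* = 662·(1 - 0.814) = 123.
From dC/dt = 0: 0.0138·123 - 0.493 = 0.0426P*, so P* = 1.2/0.0426 = 28.2.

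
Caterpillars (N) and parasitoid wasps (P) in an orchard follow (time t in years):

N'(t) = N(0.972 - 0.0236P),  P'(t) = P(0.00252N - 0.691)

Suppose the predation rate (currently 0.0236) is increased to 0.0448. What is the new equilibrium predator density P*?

At the interior fixed point, setting dN/dt = 0 with N > 0 fixes P* = (prey growth rate)/(NP coefficient) — independent of the other coefficients.
With the change, P* = 0.972/0.0448 = 21.7; it falls from 41.2.

P* ≈ 21.7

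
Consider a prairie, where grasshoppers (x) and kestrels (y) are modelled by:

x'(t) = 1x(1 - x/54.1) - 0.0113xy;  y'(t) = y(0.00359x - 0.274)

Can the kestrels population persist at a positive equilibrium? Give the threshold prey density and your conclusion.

Threshold x = 76.3; K < 76.3, so no, the predator goes extinct.

The predator equation gives dy/dt > 0 only when x > 0.274/0.00359 = 76.3.
Without the predator, x → K = 54.1. Since 54.1 < 76.3, the predator cannot invade.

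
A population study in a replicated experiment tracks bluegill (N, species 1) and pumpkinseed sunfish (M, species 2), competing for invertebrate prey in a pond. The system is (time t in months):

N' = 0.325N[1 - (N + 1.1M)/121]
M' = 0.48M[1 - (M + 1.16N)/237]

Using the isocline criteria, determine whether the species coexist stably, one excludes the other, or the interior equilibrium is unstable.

Compare the nullcline intercepts: K1/α12 = 121/1.1 = 110 < K2 = 237; K2/α21 = 237/1.16 = 204 > K1 = 121.
Since the inequalities point opposite ways, species 2 can invade but species 1 cannot.

species 2 excludes species 1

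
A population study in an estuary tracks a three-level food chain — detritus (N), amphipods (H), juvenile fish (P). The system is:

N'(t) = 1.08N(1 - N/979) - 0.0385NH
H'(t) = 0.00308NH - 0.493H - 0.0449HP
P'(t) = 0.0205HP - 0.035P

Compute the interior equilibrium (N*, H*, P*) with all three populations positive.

From dP/dt = 0: 0.0205H* = 0.035, so H* = 1.71.
From dN/dt = 0: 1.08(1 - N*/979) = 0.0385·1.71, giving N* = 979·(1 - 0.0609) = 919.
From dH/dt = 0: 0.00308·919 - 0.493 = 0.0449P*, so P* = 2.34/0.0449 = 52.1.

N* ≈ 919, H* ≈ 1.71, P* ≈ 52.1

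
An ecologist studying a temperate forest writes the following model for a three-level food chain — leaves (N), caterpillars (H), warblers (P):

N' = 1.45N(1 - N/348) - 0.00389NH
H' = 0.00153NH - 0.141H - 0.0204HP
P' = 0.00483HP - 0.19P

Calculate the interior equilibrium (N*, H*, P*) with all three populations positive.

From dP/dt = 0: 0.00483H* = 0.19, so H* = 39.3.
From dN/dt = 0: 1.45(1 - N*/348) = 0.00389·39.3, giving N* = 348·(1 - 0.106) = 311.
From dH/dt = 0: 0.00153·311 - 0.141 = 0.0204P*, so P* = 0.335/0.0204 = 16.4.

N* ≈ 311, H* ≈ 39.3, P* ≈ 16.4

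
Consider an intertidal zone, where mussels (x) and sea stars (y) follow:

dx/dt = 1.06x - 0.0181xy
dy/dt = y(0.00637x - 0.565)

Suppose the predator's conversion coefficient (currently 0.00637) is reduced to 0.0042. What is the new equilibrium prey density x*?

x* ≈ 135

At the interior fixed point, setting dy/dt = 0 with y > 0 fixes x* = (predator death rate)/(xy coefficient) — independent of the other coefficients.
With the change, x* = 0.565/0.0042 = 135; it rises from 88.7.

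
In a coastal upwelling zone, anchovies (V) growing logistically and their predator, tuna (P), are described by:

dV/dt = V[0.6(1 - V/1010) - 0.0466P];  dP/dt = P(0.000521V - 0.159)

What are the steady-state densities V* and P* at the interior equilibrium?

V* ≈ 305, P* ≈ 8.99

From dP/dt = 0 with P > 0: 0.000521V* = 0.159, so V* = 305.
Substitute into dV/dt = 0: 0.6(1 - 305/1010) = 0.0466P*.
The bracket is 0.698, giving P* = 0.419/0.0466 = 8.99.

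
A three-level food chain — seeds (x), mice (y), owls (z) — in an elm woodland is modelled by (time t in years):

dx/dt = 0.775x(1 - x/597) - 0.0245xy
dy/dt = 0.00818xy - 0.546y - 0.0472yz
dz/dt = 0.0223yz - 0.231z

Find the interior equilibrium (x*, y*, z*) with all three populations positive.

From dz/dt = 0: 0.0223y* = 0.231, so y* = 10.4.
From dx/dt = 0: 0.775(1 - x*/597) = 0.0245·10.4, giving x* = 597·(1 - 0.327) = 402.
From dy/dt = 0: 0.00818·402 - 0.546 = 0.0472z*, so z* = 2.74/0.0472 = 58.

x* ≈ 402, y* ≈ 10.4, z* ≈ 58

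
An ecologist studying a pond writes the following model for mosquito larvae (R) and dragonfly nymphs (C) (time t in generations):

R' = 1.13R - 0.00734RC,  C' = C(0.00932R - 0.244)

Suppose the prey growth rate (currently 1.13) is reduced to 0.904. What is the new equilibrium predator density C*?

C* ≈ 123

At the interior fixed point, setting dR/dt = 0 with R > 0 fixes C* = (prey growth rate)/(RC coefficient) — independent of the other coefficients.
With the change, C* = 0.904/0.00734 = 123; it falls from 154.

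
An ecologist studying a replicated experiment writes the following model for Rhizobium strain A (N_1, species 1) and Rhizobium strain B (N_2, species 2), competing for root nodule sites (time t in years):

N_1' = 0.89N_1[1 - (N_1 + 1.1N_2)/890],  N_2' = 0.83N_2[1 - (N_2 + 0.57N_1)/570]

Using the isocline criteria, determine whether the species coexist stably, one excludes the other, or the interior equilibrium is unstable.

stable coexistence

Compare the nullcline intercepts: K1/α12 = 890/1.1 = 809 > K2 = 570; K2/α21 = 570/0.57 = 1000 > K1 = 890.
Since both inequalities hold, each species can invade when rare, so the interior equilibrium is stable.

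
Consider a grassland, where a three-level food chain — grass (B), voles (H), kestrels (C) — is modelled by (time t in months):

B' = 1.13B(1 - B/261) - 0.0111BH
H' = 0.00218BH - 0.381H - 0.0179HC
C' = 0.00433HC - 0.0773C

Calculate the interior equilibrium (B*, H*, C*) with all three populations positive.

B* ≈ 215, H* ≈ 17.9, C* ≈ 4.93

From dC/dt = 0: 0.00433H* = 0.0773, so H* = 17.9.
From dB/dt = 0: 1.13(1 - B*/261) = 0.0111·17.9, giving B* = 261·(1 - 0.175) = 215.
From dH/dt = 0: 0.00218·215 - 0.381 = 0.0179C*, so C* = 0.0882/0.0179 = 4.93.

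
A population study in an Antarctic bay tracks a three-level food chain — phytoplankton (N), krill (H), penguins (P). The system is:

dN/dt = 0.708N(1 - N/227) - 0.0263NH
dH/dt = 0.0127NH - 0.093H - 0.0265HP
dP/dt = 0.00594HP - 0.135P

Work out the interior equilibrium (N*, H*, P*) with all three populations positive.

N* ≈ 35.4, H* ≈ 22.7, P* ≈ 13.4

From dP/dt = 0: 0.00594H* = 0.135, so H* = 22.7.
From dN/dt = 0: 0.708(1 - N*/227) = 0.0263·22.7, giving N* = 227·(1 - 0.844) = 35.4.
From dH/dt = 0: 0.0127·35.4 - 0.093 = 0.0265P*, so P* = 0.356/0.0265 = 13.4.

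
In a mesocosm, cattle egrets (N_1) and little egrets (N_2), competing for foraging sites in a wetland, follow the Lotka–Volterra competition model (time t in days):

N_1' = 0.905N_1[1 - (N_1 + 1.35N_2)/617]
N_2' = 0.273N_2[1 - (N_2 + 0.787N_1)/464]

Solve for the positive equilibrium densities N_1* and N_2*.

Setting both brackets to zero gives the nullclines N_1 + 1.35N_2 = 617 and 0.787N_1 + N_2 = 464.
Substituting N_2 = 464 - 0.787N_1 into the first: N_1(1 - 1.35·0.787) = 617 - 1.35·464.
So N_1* = -9.4/-0.0625 = 151, and then N_2* = 464 - 0.787·151 = 346.

N_1* ≈ 151, N_2* ≈ 346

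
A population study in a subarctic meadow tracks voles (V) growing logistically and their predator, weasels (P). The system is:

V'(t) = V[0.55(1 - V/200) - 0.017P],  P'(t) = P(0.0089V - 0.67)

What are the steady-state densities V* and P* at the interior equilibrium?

V* ≈ 75.3, P* ≈ 20.2

From dP/dt = 0 with P > 0: 0.0089V* = 0.67, so V* = 75.3.
Substitute into dV/dt = 0: 0.55(1 - 75.3/200) = 0.017P*.
The bracket is 0.624, giving P* = 0.343/0.017 = 20.2.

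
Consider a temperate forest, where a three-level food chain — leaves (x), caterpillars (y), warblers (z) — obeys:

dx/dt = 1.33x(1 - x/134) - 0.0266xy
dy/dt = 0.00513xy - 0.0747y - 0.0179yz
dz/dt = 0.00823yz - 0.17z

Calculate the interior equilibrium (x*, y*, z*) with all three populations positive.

x* ≈ 78.6, y* ≈ 20.7, z* ≈ 18.4

From dz/dt = 0: 0.00823y* = 0.17, so y* = 20.7.
From dx/dt = 0: 1.33(1 - x*/134) = 0.0266·20.7, giving x* = 134·(1 - 0.413) = 78.6.
From dy/dt = 0: 0.00513·78.6 - 0.0747 = 0.0179z*, so z* = 0.329/0.0179 = 18.4.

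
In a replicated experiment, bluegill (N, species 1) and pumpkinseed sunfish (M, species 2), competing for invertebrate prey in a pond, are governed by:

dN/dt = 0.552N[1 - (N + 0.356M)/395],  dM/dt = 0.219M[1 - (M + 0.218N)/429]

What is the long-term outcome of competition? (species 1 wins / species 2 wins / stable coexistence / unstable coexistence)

stable coexistence

Compare the nullcline intercepts: K1/α12 = 395/0.356 = 1110 > K2 = 429; K2/α21 = 429/0.218 = 1970 > K1 = 395.
Since both inequalities hold, each species can invade when rare, so the interior equilibrium is stable.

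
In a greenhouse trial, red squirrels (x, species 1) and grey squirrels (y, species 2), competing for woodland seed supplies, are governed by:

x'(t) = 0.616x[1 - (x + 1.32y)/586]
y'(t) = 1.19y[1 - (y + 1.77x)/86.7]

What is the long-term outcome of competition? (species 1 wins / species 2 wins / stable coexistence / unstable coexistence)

Compare the nullcline intercepts: K1/α12 = 586/1.32 = 444 > K2 = 86.7; K2/α21 = 86.7/1.77 = 49 < K1 = 586.
Since the inequalities point opposite ways, species 1 can invade but species 2 cannot.

species 1 excludes species 2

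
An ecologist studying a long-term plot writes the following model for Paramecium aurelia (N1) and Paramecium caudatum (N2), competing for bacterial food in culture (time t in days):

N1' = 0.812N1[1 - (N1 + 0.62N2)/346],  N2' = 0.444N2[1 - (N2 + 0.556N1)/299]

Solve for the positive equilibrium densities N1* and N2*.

N1* ≈ 245, N2* ≈ 163

Setting both brackets to zero gives the nullclines N1 + 0.62N2 = 346 and 0.556N1 + N2 = 299.
Substituting N2 = 299 - 0.556N1 into the first: N1(1 - 0.62·0.556) = 346 - 0.62·299.
So N1* = 161/0.655 = 245, and then N2* = 299 - 0.556·245 = 163.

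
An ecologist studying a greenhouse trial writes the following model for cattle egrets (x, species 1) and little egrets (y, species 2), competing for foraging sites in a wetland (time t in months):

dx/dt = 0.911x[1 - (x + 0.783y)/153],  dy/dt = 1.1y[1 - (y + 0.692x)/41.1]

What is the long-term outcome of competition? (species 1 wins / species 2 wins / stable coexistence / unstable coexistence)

species 1 excludes species 2

Compare the nullcline intercepts: K1/α12 = 153/0.783 = 195 > K2 = 41.1; K2/α21 = 41.1/0.692 = 59.4 < K1 = 153.
Since the inequalities point opposite ways, species 1 can invade but species 2 cannot.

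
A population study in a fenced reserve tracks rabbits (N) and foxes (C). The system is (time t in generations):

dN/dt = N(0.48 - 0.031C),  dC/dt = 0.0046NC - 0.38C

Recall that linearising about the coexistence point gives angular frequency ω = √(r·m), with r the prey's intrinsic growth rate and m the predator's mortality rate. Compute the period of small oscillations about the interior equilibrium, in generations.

T ≈ 14.7 generations

Here r = 0.48 and m = 0.38, so r·m = 0.182.
ω = √0.182 = 0.427 per generation, hence T = 2π/ω ≈ 14.7 generations.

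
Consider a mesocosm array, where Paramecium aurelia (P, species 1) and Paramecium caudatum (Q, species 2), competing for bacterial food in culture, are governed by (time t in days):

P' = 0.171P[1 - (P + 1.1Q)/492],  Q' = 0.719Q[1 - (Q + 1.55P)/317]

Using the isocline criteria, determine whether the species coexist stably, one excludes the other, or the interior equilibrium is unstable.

species 1 excludes species 2

Compare the nullcline intercepts: K1/α12 = 492/1.1 = 447 > K2 = 317; K2/α21 = 317/1.55 = 205 < K1 = 492.
Since the inequalities point opposite ways, species 1 can invade but species 2 cannot.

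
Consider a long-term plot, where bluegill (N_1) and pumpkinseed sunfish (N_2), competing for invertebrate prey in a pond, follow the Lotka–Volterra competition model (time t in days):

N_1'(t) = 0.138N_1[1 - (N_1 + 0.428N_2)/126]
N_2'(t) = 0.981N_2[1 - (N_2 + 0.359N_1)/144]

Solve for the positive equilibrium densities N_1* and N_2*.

Setting both brackets to zero gives the nullclines N_1 + 0.428N_2 = 126 and 0.359N_1 + N_2 = 144.
Substituting N_2 = 144 - 0.359N_1 into the first: N_1(1 - 0.428·0.359) = 126 - 0.428·144.
So N_1* = 64.4/0.846 = 76.1, and then N_2* = 144 - 0.359·76.1 = 117.

N_1* ≈ 76.1, N_2* ≈ 117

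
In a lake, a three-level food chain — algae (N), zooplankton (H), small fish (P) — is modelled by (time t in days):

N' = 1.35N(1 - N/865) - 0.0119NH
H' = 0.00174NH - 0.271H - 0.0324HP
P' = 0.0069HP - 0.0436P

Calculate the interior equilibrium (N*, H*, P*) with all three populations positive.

From dP/dt = 0: 0.0069H* = 0.0436, so H* = 6.32.
From dN/dt = 0: 1.35(1 - N*/865) = 0.0119·6.32, giving N* = 865·(1 - 0.0557) = 817.
From dH/dt = 0: 0.00174·817 - 0.271 = 0.0324P*, so P* = 1.15/0.0324 = 35.5.

N* ≈ 817, H* ≈ 6.32, P* ≈ 35.5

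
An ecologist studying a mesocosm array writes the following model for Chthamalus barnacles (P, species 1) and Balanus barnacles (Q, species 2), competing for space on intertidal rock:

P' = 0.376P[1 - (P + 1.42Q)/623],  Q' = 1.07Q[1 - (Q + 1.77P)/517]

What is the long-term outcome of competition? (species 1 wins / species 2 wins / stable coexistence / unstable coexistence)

Compare the nullcline intercepts: K1/α12 = 623/1.42 = 439 < K2 = 517; K2/α21 = 517/1.77 = 292 < K1 = 623.
Since both are reversed, neither can invade when rare; the interior point is a saddle.

unstable coexistence (outcome depends on initial conditions)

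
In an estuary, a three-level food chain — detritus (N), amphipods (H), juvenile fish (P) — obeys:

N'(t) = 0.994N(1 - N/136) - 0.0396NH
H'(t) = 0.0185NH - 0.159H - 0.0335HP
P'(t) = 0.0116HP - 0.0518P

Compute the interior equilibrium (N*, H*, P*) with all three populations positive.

N* ≈ 112, H* ≈ 4.47, P* ≈ 57

From dP/dt = 0: 0.0116H* = 0.0518, so H* = 4.47.
From dN/dt = 0: 0.994(1 - N*/136) = 0.0396·4.47, giving N* = 136·(1 - 0.178) = 112.
From dH/dt = 0: 0.0185·112 - 0.159 = 0.0335P*, so P* = 1.91/0.0335 = 57.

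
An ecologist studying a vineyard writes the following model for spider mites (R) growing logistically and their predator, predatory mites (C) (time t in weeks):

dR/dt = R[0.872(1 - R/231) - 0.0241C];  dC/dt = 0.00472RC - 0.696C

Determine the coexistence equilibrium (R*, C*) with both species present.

From dC/dt = 0 with C > 0: 0.00472R* = 0.696, so R* = 147.
Substitute into dR/dt = 0: 0.872(1 - 147/231) = 0.0241C*.
The bracket is 0.362, giving C* = 0.315/0.0241 = 13.1.

R* ≈ 147, C* ≈ 13.1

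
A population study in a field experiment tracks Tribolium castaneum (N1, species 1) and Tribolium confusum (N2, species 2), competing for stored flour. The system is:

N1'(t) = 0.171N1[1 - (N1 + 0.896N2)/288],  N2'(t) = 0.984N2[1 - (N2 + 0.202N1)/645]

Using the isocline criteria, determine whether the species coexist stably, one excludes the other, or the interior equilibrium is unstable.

species 2 excludes species 1

Compare the nullcline intercepts: K1/α12 = 288/0.896 = 321 < K2 = 645; K2/α21 = 645/0.202 = 3190 > K1 = 288.
Since the inequalities point opposite ways, species 2 can invade but species 1 cannot.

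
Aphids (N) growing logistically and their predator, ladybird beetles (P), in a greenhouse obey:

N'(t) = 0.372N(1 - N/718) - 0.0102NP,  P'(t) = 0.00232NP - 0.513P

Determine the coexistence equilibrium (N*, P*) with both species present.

N* ≈ 221, P* ≈ 25.2

From dP/dt = 0 with P > 0: 0.00232N* = 0.513, so N* = 221.
Substitute into dN/dt = 0: 0.372(1 - 221/718) = 0.0102P*.
The bracket is 0.692, giving P* = 0.257/0.0102 = 25.2.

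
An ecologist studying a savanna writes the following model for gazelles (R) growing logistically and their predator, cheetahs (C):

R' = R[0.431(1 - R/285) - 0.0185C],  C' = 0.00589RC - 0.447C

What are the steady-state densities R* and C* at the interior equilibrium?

R* ≈ 75.9, C* ≈ 17.1

From dC/dt = 0 with C > 0: 0.00589R* = 0.447, so R* = 75.9.
Substitute into dR/dt = 0: 0.431(1 - 75.9/285) = 0.0185C*.
The bracket is 0.734, giving C* = 0.316/0.0185 = 17.1.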